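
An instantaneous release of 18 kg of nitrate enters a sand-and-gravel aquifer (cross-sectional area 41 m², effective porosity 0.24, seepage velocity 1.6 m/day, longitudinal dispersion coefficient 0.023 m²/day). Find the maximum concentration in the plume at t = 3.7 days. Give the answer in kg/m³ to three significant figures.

1.77 kg/m³

The peak of an instantaneous 1D plume sits at x = vt; there the Gaussian factor is 1 and C_max = M/(n_e·A·√(4πDt)), where n_e·A is the pore area the mass is dissolved in.
√(4πDt) = √(4π × 0.023 × 3.7) = 1.034 m, so C_max = 18/(0.24 × 41 × 1.034) = 1.77 kg/m³.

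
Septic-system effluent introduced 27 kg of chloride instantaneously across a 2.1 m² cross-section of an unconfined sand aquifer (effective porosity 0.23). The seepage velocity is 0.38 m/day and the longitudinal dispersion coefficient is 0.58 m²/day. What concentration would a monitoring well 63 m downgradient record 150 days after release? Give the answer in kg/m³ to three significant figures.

For an instantaneous plane source, C(x,t) = M/(n_e·A·√(4πDt)) · exp(−(x−vt)²/(4Dt)), with n_e·A the pore (flow) area.
Plume center vt = 0.38 × 150 = 57 m, so the well at 63 m is 6 m downgradient of the peak.
√(4πDt) = 33.06 m, giving peak height M/(n_e·A·√(4πDt)) = 27/(0.23 × 2.1 × 33.06) = 1.691 kg/m³.
(x−vt)²/(4Dt) = (6)²/(4 × 0.58 × 150) = 0.1034; exp(−0.1034) = 0.9018.
C = 1.691 × 0.9018 = 1.52 kg/m³.

1.52 kg/m³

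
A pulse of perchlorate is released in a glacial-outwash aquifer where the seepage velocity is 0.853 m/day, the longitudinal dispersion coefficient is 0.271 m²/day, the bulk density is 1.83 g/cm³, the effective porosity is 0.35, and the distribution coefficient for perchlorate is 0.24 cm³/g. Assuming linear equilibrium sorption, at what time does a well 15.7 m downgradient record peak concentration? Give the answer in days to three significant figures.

Retardation factor R = 1 + ρ_b·K_d/n = 1 + 1.83 × 0.24/0.35 = 2.255.
Sorption retards both mechanisms: v_R = v/R = 0.3783 m/day, D_R = D/R = 0.1202 m²/day.
Peak time from v_R²t² + 2D_R t − x² = 0: t = (√(D_R² + v_R²x²) − D_R)/v_R².
√(D_R² + v_R²x²) = √(0.1202² + 0.3783² × 15.7²) = 5.941; v_R² = 0.1431.
t = (5.941 − 0.1202)/0.1431 = 40.7 days.

40.7 days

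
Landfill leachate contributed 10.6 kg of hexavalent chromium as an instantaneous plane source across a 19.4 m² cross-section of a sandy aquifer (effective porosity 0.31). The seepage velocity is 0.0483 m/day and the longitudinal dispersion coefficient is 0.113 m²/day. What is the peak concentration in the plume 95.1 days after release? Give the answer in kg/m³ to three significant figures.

The peak of an instantaneous 1D plume sits at x = vt; there the Gaussian factor is 1 and C_max = M/(n_e·A·√(4πDt)), where n_e·A is the pore area the mass is dissolved in.
√(4πDt) = √(4π × 0.113 × 95.1) = 11.62 m, so C_max = 10.6/(0.31 × 19.4 × 11.62) = 0.152 kg/m³.

0.152 kg/m³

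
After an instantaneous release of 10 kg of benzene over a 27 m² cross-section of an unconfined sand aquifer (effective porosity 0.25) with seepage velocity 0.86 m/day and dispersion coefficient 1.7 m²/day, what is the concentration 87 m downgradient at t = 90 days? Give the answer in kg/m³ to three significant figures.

0.0291 kg/m³

For an instantaneous plane source, C(x,t) = M/(n_e·A·√(4πDt)) · exp(−(x−vt)²/(4Dt)), with n_e·A the pore (flow) area.
Plume center vt = 0.86 × 90 = 77.4 m, so the well at 87 m is 9.6 m downgradient of the peak.
√(4πDt) = 43.85 m, giving peak height M/(n_e·A·√(4πDt)) = 10/(0.25 × 27 × 43.85) = 0.03379 kg/m³.
(x−vt)²/(4Dt) = (9.6)²/(4 × 1.7 × 90) = 0.1506; exp(−0.1506) = 0.8602.
C = 0.03379 × 0.8602 = 0.0291 kg/m³.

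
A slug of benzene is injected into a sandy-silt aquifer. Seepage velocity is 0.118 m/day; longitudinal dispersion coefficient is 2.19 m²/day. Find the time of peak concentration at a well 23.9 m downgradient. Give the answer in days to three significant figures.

For the 1D instantaneous-source solution, setting ∂C/∂t = 0 at fixed x gives v²t² + 2Dt − x² = 0, so t = (√(D² + v²x²) − D)/v².
√(D² + v²x²) = √(2.19² + 0.118² × 23.9²) = 3.571; v² = 0.013924.
t = (3.571 − 2.19)/0.013924 = 99.2 days (vs. the pure-advection estimate x/v = 203 d).

99.2 days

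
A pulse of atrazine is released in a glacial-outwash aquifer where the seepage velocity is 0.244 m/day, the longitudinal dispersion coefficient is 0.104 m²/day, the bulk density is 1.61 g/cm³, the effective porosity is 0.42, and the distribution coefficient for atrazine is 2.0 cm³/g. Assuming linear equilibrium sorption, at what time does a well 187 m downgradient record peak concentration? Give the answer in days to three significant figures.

6630 days

Retardation factor R = 1 + ρ_b·K_d/n = 1 + 1.61 × 2.0/0.42 = 8.667.
Sorption retards both mechanisms: v_R = v/R = 0.02815 m/day, D_R = D/R = 0.01200 m²/day.
Peak time from v_R²t² + 2D_R t − x² = 0: t = (√(D_R² + v_R²x²) − D_R)/v_R².
√(D_R² + v_R²x²) = √(0.01200² + 0.02815² × 187²) = 5.264; v_R² = 0.0007924.
t = (5.264 − 0.01200)/0.0007924 = 6630 days.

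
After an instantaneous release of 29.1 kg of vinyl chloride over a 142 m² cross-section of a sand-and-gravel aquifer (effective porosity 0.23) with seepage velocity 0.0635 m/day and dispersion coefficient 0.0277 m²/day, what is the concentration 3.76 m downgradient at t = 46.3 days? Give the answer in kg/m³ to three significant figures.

0.195 kg/m³

For an instantaneous plane source, C(x,t) = M/(n_e·A·√(4πDt)) · exp(−(x−vt)²/(4Dt)), with n_e·A the pore (flow) area.
Plume center vt = 0.0635 × 46.3 = 2.94005 m, so the well at 3.76 m is 0.81995 m downgradient of the peak.
√(4πDt) = 4.015 m, giving peak height M/(n_e·A·√(4πDt)) = 29.1/(0.23 × 142 × 4.015) = 0.2219 kg/m³.
(x−vt)²/(4Dt) = (0.81995)²/(4 × 0.0277 × 46.3) = 0.1311; exp(−0.1311) = 0.8771.
C = 0.2219 × 0.8771 = 0.195 kg/m³.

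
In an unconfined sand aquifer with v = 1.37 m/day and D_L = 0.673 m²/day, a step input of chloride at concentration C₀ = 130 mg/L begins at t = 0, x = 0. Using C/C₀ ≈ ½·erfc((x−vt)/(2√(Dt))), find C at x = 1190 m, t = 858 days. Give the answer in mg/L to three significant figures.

43.5 mg/L

For a continuous step input, C/C₀ ≈ ½·erfc((x−vt)/(2√(Dt))).
vt = 1.37 × 858 = 1175.46 m and 2√(Dt) = 2√(0.673 × 858) = 48.06 m.
Argument (x−vt)/(2√(Dt)) = (1190 − 1175.46)/48.06 = 0.3025; ½·erfc(0.3025) = 0.3344.
C = 130 × 0.3344 = 43.5 mg/L.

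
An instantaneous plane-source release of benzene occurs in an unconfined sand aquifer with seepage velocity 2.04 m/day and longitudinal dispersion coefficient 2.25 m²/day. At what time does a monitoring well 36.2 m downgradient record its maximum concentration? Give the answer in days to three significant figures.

17.2 days

For the 1D instantaneous-source solution, setting ∂C/∂t = 0 at fixed x gives v²t² + 2Dt − x² = 0, so t = (√(D² + v²x²) − D)/v².
√(D² + v²x²) = √(2.25² + 2.04² × 36.2²) = 73.88; v² = 4.1616.
t = (73.88 − 2.25)/4.1616 = 17.2 days (vs. the pure-advection estimate x/v = 17.7 d).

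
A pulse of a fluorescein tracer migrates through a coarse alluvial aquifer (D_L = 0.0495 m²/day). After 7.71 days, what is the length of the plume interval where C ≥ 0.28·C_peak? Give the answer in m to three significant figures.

2.79 m

The plume is Gaussian with σ = √(2Dt) = √(2 × 0.0495 × 7.71) = 0.8737 m.
C/C_peak = exp(−Δx²/(2σ²)) = 0.28 ⇒ Δx = σ·√(−2 ln 0.28) = 0.8737 × 1.596 = 1.394 m.
Width = 2Δx = 2.79 m.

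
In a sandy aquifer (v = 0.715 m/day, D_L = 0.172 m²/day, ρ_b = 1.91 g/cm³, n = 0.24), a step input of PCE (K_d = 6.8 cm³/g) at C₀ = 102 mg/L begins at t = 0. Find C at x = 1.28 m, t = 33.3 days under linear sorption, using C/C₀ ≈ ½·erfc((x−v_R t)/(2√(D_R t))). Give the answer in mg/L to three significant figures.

3.21 mg/L

Retardation factor R = 1 + ρ_b·K_d/n = 1 + 1.91 × 6.8/0.24 = 55.12.
Sorption retards both mechanisms: v_R = v/R = 0.01297 m/day, D_R = D/R = 0.003120 m²/day.
v_R·t = 0.01297 × 33.3 = 0.431901 m; 2√(D_R t) = 0.6447 m; argument = (1.28 − 0.431901)/0.6447 = 1.315.
C = C₀ × ½·erfc(1.315) = 102 × 0.03146 = 3.21 mg/L.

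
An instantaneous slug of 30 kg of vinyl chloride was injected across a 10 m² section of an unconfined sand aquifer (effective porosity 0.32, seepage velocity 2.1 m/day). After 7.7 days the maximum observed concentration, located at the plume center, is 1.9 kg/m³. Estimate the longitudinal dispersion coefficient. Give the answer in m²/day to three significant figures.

0.252 m²/day

At the plume center C_max = M/(n_e·A·√(4πDt)), so D = M²/(4πt·(n_e·A·C_max)²).
n_e·A·C_max = 0.32 × 10 × 1.9 = 6.080 kg/m.
D = 30²/(4π × 7.7 × 6.080²) = 0.252 m²/day.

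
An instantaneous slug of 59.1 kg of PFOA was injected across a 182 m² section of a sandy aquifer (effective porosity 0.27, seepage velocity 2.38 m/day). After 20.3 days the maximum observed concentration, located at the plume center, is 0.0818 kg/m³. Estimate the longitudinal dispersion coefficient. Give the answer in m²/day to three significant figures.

0.847 m²/day

At the plume center C_max = M/(n_e·A·√(4πDt)), so D = M²/(4πt·(n_e·A·C_max)²).
n_e·A·C_max = 0.27 × 182 × 0.0818 = 4.020 kg/m.
D = 59.1²/(4π × 20.3 × 4.020²) = 0.847 m²/day.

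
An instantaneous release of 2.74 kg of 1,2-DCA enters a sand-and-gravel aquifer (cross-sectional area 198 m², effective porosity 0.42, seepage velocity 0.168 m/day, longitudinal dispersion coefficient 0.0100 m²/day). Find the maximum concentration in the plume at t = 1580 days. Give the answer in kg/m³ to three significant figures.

The peak of an instantaneous 1D plume sits at x = vt; there the Gaussian factor is 1 and C_max = M/(n_e·A·√(4πDt)), where n_e·A is the pore area the mass is dissolved in.
√(4πDt) = √(4π × 0.0100 × 1580) = 14.09 m, so C_max = 2.74/(0.42 × 198 × 14.09) = 0.00234 kg/m³.

0.00234 kg/m³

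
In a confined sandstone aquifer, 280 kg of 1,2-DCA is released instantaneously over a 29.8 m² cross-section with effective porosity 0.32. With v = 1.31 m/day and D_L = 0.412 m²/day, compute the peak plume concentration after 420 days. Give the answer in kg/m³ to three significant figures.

0.630 kg/m³

The peak of an instantaneous 1D plume sits at x = vt; there the Gaussian factor is 1 and C_max = M/(n_e·A·√(4πDt)), where n_e·A is the pore area the mass is dissolved in.
√(4πDt) = √(4π × 0.412 × 420) = 46.63 m, so C_max = 280/(0.32 × 29.8 × 46.63) = 0.630 kg/m³.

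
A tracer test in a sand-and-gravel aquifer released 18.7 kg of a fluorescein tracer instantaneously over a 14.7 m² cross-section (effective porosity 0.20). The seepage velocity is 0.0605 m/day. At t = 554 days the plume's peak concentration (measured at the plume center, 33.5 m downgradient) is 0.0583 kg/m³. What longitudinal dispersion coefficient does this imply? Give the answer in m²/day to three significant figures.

At the plume center C_max = M/(n_e·A·√(4πDt)), so D = M²/(4πt·(n_e·A·C_max)²).
n_e·A·C_max = 0.20 × 14.7 × 0.0583 = 0.1714 kg/m.
D = 18.7²/(4π × 554 × 0.1714²) = 1.71 m²/day.

1.71 m²/day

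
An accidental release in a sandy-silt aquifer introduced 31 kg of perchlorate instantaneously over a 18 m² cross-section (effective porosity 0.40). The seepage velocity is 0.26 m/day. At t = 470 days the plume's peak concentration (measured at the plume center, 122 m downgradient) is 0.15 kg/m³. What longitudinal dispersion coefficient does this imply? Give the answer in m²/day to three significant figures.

0.139 m²/day

At the plume center C_max = M/(n_e·A·√(4πDt)), so D = M²/(4πt·(n_e·A·C_max)²).
n_e·A·C_max = 0.40 × 18 × 0.15 = 1.080 kg/m.
D = 31²/(4π × 470 × 1.080²) = 0.139 m²/day.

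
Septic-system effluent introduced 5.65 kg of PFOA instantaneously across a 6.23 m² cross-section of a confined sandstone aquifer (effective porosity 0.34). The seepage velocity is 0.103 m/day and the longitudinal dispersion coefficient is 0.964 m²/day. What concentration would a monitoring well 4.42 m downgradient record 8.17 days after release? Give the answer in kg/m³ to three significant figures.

For an instantaneous plane source, C(x,t) = M/(n_e·A·√(4πDt)) · exp(−(x−vt)²/(4Dt)), with n_e·A the pore (flow) area.
Plume center vt = 0.103 × 8.17 = 0.84151 m, so the well at 4.42 m is 3.57849 m downgradient of the peak.
√(4πDt) = 9.948 m, giving peak height M/(n_e·A·√(4πDt)) = 5.65/(0.34 × 6.23 × 9.948) = 0.2681 kg/m³.
(x−vt)²/(4Dt) = (3.57849)²/(4 × 0.964 × 8.17) = 0.4065; exp(−0.4065) = 0.6660.
C = 0.2681 × 0.6660 = 0.179 kg/m³.

0.179 kg/m³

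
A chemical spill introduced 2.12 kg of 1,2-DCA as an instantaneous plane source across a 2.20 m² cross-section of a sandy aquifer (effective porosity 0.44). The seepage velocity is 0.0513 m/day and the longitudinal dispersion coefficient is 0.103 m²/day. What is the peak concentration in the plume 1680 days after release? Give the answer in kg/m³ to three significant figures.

0.0470 kg/m³

The peak of an instantaneous 1D plume sits at x = vt; there the Gaussian factor is 1 and C_max = M/(n_e·A·√(4πDt)), where n_e·A is the pore area the mass is dissolved in.
√(4πDt) = √(4π × 0.103 × 1680) = 46.63 m, so C_max = 2.12/(0.44 × 2.20 × 46.63) = 0.0470 kg/m³.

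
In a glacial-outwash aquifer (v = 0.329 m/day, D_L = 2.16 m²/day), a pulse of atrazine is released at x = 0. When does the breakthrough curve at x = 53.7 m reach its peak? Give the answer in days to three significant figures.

144 days

For the 1D instantaneous-source solution, setting ∂C/∂t = 0 at fixed x gives v²t² + 2Dt − x² = 0, so t = (√(D² + v²x²) − D)/v².
√(D² + v²x²) = √(2.16² + 0.329² × 53.7²) = 17.80; v² = 0.108241.
t = (17.80 − 2.16)/0.108241 = 144 days (vs. the pure-advection estimate x/v = 163 d).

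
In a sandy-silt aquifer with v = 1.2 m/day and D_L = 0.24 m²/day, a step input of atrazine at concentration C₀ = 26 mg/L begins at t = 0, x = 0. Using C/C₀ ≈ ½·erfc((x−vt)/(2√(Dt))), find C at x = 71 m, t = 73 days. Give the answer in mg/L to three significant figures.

25.9 mg/L

For a continuous step input, C/C₀ ≈ ½·erfc((x−vt)/(2√(Dt))).
vt = 1.2 × 73 = 87.6 m and 2√(Dt) = 2√(0.24 × 73) = 8.371 m.
Argument (x−vt)/(2√(Dt)) = (71 − 87.6)/8.371 = -1.983; ½·erfc(-1.983) = 0.9975.
C = 26 × 0.9975 = 25.9 mg/L.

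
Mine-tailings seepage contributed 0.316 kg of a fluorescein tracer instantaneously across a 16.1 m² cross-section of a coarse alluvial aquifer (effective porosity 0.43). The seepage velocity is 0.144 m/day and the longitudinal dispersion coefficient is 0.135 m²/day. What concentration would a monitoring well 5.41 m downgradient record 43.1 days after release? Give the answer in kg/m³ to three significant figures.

For an instantaneous plane source, C(x,t) = M/(n_e·A·√(4πDt)) · exp(−(x−vt)²/(4Dt)), with n_e·A the pore (flow) area.
Plume center vt = 0.144 × 43.1 = 6.2064 m, so the well at 5.41 m is 0.7964 m upgradient of the peak.
√(4πDt) = 8.551 m, giving peak height M/(n_e·A·√(4πDt)) = 0.316/(0.43 × 16.1 × 8.551) = 0.005338 kg/m³.
(x−vt)²/(4Dt) = (-0.7964)²/(4 × 0.135 × 43.1) = 0.02725; exp(−0.02725) = 0.9731.
C = 0.005338 × 0.9731 = 0.00519 kg/m³.

0.00519 kg/m³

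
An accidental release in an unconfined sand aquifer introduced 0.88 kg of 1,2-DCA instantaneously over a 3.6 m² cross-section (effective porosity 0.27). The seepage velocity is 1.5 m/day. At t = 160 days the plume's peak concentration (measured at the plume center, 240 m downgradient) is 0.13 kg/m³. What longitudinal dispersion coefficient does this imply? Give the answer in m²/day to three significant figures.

At the plume center C_max = M/(n_e·A·√(4πDt)), so D = M²/(4πt·(n_e·A·C_max)²).
n_e·A·C_max = 0.27 × 3.6 × 0.13 = 0.1264 kg/m.
D = 0.88²/(4π × 160 × 0.1264²) = 0.0241 m²/day.

0.0241 m²/day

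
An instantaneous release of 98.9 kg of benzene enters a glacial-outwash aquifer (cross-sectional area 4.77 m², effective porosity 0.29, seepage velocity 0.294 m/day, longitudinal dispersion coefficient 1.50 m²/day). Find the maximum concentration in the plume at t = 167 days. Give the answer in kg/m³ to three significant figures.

The peak of an instantaneous 1D plume sits at x = vt; there the Gaussian factor is 1 and C_max = M/(n_e·A·√(4πDt)), where n_e·A is the pore area the mass is dissolved in.
√(4πDt) = √(4π × 1.50 × 167) = 56.11 m, so C_max = 98.9/(0.29 × 4.77 × 56.11) = 1.27 kg/m³.

1.27 kg/m³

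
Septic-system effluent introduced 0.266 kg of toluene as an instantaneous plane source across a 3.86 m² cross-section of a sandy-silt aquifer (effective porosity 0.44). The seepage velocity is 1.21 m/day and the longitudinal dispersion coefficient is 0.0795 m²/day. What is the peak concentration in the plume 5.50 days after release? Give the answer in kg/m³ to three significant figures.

0.0668 kg/m³

The peak of an instantaneous 1D plume sits at x = vt; there the Gaussian factor is 1 and C_max = M/(n_e·A·√(4πDt)), where n_e·A is the pore area the mass is dissolved in.
√(4πDt) = √(4π × 0.0795 × 5.50) = 2.344 m, so C_max = 0.266/(0.44 × 3.86 × 2.344) = 0.0668 kg/m³.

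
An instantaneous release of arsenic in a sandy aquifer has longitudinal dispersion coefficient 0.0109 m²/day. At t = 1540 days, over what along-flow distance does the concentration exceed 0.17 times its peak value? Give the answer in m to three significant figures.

21.8 m

The plume is Gaussian with σ = √(2Dt) = √(2 × 0.0109 × 1540) = 5.794 m.
C/C_peak = exp(−Δx²/(2σ²)) = 0.17 ⇒ Δx = σ·√(−2 ln 0.17) = 5.794 × 1.883 = 10.91 m.
Width = 2Δx = 21.8 m.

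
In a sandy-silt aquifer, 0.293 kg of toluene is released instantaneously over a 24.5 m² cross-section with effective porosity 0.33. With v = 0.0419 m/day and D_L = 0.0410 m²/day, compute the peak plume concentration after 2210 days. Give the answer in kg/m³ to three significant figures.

The peak of an instantaneous 1D plume sits at x = vt; there the Gaussian factor is 1 and C_max = M/(n_e·A·√(4πDt)), where n_e·A is the pore area the mass is dissolved in.
√(4πDt) = √(4π × 0.0410 × 2210) = 33.74 m, so C_max = 0.293/(0.33 × 24.5 × 33.74) = 0.00107 kg/m³.

0.00107 kg/m³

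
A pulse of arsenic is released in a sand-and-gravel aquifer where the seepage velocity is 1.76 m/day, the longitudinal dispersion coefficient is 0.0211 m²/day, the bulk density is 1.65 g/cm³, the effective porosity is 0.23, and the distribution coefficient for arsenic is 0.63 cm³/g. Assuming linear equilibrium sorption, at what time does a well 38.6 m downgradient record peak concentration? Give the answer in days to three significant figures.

Retardation factor R = 1 + ρ_b·K_d/n = 1 + 1.65 × 0.63/0.23 = 5.520.
Sorption retards both mechanisms: v_R = v/R = 0.3188 m/day, D_R = D/R = 0.003822 m²/day.
Peak time from v_R²t² + 2D_R t − x² = 0: t = (√(D_R² + v_R²x²) − D_R)/v_R².
√(D_R² + v_R²x²) = √(0.003822² + 0.3188² × 38.6²) = 12.31; v_R² = 0.1016.
t = (12.31 − 0.003822)/0.1016 = 121 days.

121 days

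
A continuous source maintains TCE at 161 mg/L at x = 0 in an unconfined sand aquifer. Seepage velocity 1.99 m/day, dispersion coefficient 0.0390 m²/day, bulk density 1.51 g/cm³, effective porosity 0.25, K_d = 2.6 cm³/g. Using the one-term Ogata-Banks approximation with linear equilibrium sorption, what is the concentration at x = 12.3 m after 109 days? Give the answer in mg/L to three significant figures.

Retardation factor R = 1 + ρ_b·K_d/n = 1 + 1.51 × 2.6/0.25 = 16.70.
Sorption retards both mechanisms: v_R = v/R = 0.1192 m/day, D_R = D/R = 0.002335 m²/day.
v_R·t = 0.1192 × 109 = 12.9928 m; 2√(D_R t) = 1.009 m; argument = (12.3 − 12.9928)/1.009 = -0.6866.
C = C₀ × ½·erfc(-0.6866) = 161 × 0.8342 = 134 mg/L.

134 mg/L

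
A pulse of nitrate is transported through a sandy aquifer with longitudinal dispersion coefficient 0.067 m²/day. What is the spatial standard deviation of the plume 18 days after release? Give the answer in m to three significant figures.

Dispersive spreading gives a Gaussian with σ² = 2Dt; advection only shifts the center.
σ = √(2 × 0.067 × 18) = 1.55 m.

1.55 m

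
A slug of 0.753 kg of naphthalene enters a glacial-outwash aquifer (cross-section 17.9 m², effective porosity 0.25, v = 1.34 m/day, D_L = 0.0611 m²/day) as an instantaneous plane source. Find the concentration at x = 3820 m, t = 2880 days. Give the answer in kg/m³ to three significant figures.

0.000403 kg/m³

For an instantaneous plane source, C(x,t) = M/(n_e·A·√(4πDt)) · exp(−(x−vt)²/(4Dt)), with n_e·A the pore (flow) area.
Plume center vt = 1.34 × 2880 = 3859.2 m, so the well at 3820 m is 39.2 m upgradient of the peak.
√(4πDt) = 47.02 m, giving peak height M/(n_e·A·√(4πDt)) = 0.753/(0.25 × 17.9 × 47.02) = 0.003579 kg/m³.
(x−vt)²/(4Dt) = (-39.2)²/(4 × 0.0611 × 2880) = 2.183; exp(−2.183) = 0.1127.
C = 0.003579 × 0.1127 = 0.000403 kg/m³.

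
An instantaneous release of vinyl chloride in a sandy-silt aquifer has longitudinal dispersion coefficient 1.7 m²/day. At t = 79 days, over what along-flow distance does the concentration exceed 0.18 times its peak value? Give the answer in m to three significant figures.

60.7 m

The plume is Gaussian with σ = √(2Dt) = √(2 × 1.7 × 79) = 16.39 m.
C/C_peak = exp(−Δx²/(2σ²)) = 0.18 ⇒ Δx = σ·√(−2 ln 0.18) = 16.39 × 1.852 = 30.35 m.
Width = 2Δx = 60.7 m.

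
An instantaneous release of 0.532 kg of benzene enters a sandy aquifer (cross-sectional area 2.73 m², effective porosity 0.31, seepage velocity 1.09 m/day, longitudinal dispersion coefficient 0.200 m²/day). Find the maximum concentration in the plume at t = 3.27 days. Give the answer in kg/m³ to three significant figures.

The peak of an instantaneous 1D plume sits at x = vt; there the Gaussian factor is 1 and C_max = M/(n_e·A·√(4πDt)), where n_e·A is the pore area the mass is dissolved in.
√(4πDt) = √(4π × 0.200 × 3.27) = 2.867 m, so C_max = 0.532/(0.31 × 2.73 × 2.867) = 0.219 kg/m³.

0.219 kg/m³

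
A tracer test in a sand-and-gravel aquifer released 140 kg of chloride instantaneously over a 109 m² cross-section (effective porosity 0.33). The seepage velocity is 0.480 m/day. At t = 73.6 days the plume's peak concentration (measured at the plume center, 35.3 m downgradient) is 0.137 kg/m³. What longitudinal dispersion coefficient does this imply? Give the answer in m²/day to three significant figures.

0.873 m²/day

At the plume center C_max = M/(n_e·A·√(4πDt)), so D = M²/(4πt·(n_e·A·C_max)²).
n_e·A·C_max = 0.33 × 109 × 0.137 = 4.928 kg/m.
D = 140²/(4π × 73.6 × 4.928²) = 0.873 m²/day.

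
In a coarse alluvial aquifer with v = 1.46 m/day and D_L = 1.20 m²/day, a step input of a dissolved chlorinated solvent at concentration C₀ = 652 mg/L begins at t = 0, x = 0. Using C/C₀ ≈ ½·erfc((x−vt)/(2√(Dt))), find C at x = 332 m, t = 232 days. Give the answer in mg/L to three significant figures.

For a continuous step input, C/C₀ ≈ ½·erfc((x−vt)/(2√(Dt))).
vt = 1.46 × 232 = 338.72 m and 2√(Dt) = 2√(1.20 × 232) = 33.37 m.
Argument (x−vt)/(2√(Dt)) = (332 − 338.72)/33.37 = -0.2014; ½·erfc(-0.2014) = 0.6121.
C = 652 × 0.6121 = 399 mg/L.

399 mg/L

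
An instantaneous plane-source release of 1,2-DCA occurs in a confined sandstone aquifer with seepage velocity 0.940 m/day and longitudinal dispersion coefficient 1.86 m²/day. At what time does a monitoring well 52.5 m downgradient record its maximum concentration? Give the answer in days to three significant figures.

For the 1D instantaneous-source solution, setting ∂C/∂t = 0 at fixed x gives v²t² + 2Dt − x² = 0, so t = (√(D² + v²x²) − D)/v².
√(D² + v²x²) = √(1.86² + 0.940² × 52.5²) = 49.39; v² = 0.8836.
t = (49.39 − 1.86)/0.8836 = 53.8 days (vs. the pure-advection estimate x/v = 55.9 d).

53.8 days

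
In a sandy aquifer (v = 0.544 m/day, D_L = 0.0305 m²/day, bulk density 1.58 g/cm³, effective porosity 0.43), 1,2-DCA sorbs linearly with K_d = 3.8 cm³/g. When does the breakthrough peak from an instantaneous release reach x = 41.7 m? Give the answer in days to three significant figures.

Retardation factor R = 1 + ρ_b·K_d/n = 1 + 1.58 × 3.8/0.43 = 14.96.
Sorption retards both mechanisms: v_R = v/R = 0.03636 m/day, D_R = D/R = 0.002039 m²/day.
Peak time from v_R²t² + 2D_R t − x² = 0: t = (√(D_R² + v_R²x²) − D_R)/v_R².
√(D_R² + v_R²x²) = √(0.002039² + 0.03636² × 41.7²) = 1.516; v_R² = 0.001322.
t = (1.516 − 0.002039)/0.001322 = 1150 days.

1150 days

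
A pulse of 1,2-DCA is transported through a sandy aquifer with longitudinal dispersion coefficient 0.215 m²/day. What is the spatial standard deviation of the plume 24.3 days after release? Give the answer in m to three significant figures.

Dispersive spreading gives a Gaussian with σ² = 2Dt; advection only shifts the center.
σ = √(2 × 0.215 × 24.3) = 3.23 m.

3.23 m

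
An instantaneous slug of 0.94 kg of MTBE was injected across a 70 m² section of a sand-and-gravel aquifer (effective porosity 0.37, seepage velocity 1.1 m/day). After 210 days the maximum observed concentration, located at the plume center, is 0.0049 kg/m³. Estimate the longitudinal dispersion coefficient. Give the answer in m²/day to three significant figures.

At the plume center C_max = M/(n_e·A·√(4πDt)), so D = M²/(4πt·(n_e·A·C_max)²).
n_e·A·C_max = 0.37 × 70 × 0.0049 = 0.1269 kg/m.
D = 0.94²/(4π × 210 × 0.1269²) = 0.0208 m²/day.

0.0208 m²/day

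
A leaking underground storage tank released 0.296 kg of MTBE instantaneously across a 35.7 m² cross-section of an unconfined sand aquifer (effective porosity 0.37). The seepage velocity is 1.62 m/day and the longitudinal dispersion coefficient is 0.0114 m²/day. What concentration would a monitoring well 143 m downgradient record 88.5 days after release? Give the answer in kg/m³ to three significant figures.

For an instantaneous plane source, C(x,t) = M/(n_e·A·√(4πDt)) · exp(−(x−vt)²/(4Dt)), with n_e·A the pore (flow) area.
Plume center vt = 1.62 × 88.5 = 143.37 m, so the well at 143 m is 0.37 m upgradient of the peak.
√(4πDt) = 3.561 m, giving peak height M/(n_e·A·√(4πDt)) = 0.296/(0.37 × 35.7 × 3.561) = 0.006293 kg/m³.
(x−vt)²/(4Dt) = (-0.37)²/(4 × 0.0114 × 88.5) = 0.03392; exp(−0.03392) = 0.9666.
C = 0.006293 × 0.9666 = 0.00608 kg/m³.

0.00608 kg/m³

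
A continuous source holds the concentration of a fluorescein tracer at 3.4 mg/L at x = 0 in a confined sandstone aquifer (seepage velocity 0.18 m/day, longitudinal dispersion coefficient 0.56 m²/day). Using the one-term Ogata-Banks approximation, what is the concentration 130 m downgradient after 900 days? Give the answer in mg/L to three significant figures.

2.87 mg/L

For a continuous step input, C/C₀ ≈ ½·erfc((x−vt)/(2√(Dt))).
vt = 0.18 × 900 = 162 m and 2√(Dt) = 2√(0.56 × 900) = 44.90 m.
Argument (x−vt)/(2√(Dt)) = (130 − 162)/44.90 = -0.7127; ½·erfc(-0.7127) = 0.8433.
C = 3.4 × 0.8433 = 2.87 mg/L.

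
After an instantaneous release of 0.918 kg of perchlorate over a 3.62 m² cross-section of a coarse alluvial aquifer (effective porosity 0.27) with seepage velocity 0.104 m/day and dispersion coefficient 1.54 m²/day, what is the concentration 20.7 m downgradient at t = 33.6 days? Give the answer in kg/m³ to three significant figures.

For an instantaneous plane source, C(x,t) = M/(n_e·A·√(4πDt)) · exp(−(x−vt)²/(4Dt)), with n_e·A the pore (flow) area.
Plume center vt = 0.104 × 33.6 = 3.4944 m, so the well at 20.7 m is 17.2056 m downgradient of the peak.
√(4πDt) = 25.50 m, giving peak height M/(n_e·A·√(4πDt)) = 0.918/(0.27 × 3.62 × 25.50) = 0.03683 kg/m³.
(x−vt)²/(4Dt) = (17.2056)²/(4 × 1.54 × 33.6) = 1.430; exp(−1.430) = 0.2393.
C = 0.03683 × 0.2393 = 0.00881 kg/m³.

0.00881 kg/m³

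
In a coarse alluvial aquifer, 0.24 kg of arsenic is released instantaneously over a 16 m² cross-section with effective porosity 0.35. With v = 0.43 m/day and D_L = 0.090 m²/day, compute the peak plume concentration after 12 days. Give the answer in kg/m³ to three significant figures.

The peak of an instantaneous 1D plume sits at x = vt; there the Gaussian factor is 1 and C_max = M/(n_e·A·√(4πDt)), where n_e·A is the pore area the mass is dissolved in.
√(4πDt) = √(4π × 0.090 × 12) = 3.684 m, so C_max = 0.24/(0.35 × 16 × 3.684) = 0.0116 kg/m³.

0.0116 kg/m³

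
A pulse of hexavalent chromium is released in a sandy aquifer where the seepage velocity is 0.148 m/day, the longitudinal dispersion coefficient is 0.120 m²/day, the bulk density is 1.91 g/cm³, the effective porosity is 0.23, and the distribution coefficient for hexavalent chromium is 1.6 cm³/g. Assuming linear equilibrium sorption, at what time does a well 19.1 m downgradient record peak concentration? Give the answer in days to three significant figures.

Retardation factor R = 1 + ρ_b·K_d/n = 1 + 1.91 × 1.6/0.23 = 14.29.
Sorption retards both mechanisms: v_R = v/R = 0.01036 m/day, D_R = D/R = 0.008397 m²/day.
Peak time from v_R²t² + 2D_R t − x² = 0: t = (√(D_R² + v_R²x²) − D_R)/v_R².
√(D_R² + v_R²x²) = √(0.008397² + 0.01036² × 19.1²) = 0.1981; v_R² = 0.0001073.
t = (0.1981 − 0.008397)/0.0001073 = 1770 days.

1770 days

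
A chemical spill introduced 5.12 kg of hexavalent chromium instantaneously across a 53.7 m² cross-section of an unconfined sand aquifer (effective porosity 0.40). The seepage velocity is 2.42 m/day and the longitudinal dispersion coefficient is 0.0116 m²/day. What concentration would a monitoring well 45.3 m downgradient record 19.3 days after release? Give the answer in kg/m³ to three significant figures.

For an instantaneous plane source, C(x,t) = M/(n_e·A·√(4πDt)) · exp(−(x−vt)²/(4Dt)), with n_e·A the pore (flow) area.
Plume center vt = 2.42 × 19.3 = 46.706 m, so the well at 45.3 m is 1.406 m upgradient of the peak.
√(4πDt) = 1.677 m, giving peak height M/(n_e·A·√(4πDt)) = 5.12/(0.40 × 53.7 × 1.677) = 0.1421 kg/m³.
(x−vt)²/(4Dt) = (-1.406)²/(4 × 0.0116 × 19.3) = 2.207; exp(−2.207) = 0.1100.
C = 0.1421 × 0.1100 = 0.0156 kg/m³.

0.0156 kg/m³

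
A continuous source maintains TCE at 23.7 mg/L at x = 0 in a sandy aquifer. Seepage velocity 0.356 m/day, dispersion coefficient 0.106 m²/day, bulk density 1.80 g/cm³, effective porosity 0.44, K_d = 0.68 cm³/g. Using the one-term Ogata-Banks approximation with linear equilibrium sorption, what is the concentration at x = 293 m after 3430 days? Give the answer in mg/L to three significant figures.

23.3 mg/L

Retardation factor R = 1 + ρ_b·K_d/n = 1 + 1.80 × 0.68/0.44 = 3.782.
Sorption retards both mechanisms: v_R = v/R = 0.09413 m/day, D_R = D/R = 0.02803 m²/day.
v_R·t = 0.09413 × 3430 = 322.8659 m; 2√(D_R t) = 19.61 m; argument = (293 − 322.8659)/19.61 = -1.523.
C = C₀ × ½·erfc(-1.523) = 23.7 × 0.9844 = 23.3 mg/L.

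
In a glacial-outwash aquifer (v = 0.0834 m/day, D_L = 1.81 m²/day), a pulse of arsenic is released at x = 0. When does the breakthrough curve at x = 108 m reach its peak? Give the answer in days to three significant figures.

1060 days

For the 1D instantaneous-source solution, setting ∂C/∂t = 0 at fixed x gives v²t² + 2Dt − x² = 0, so t = (√(D² + v²x²) − D)/v².
√(D² + v²x²) = √(1.81² + 0.0834² × 108²) = 9.187; v² = 0.00695556.
t = (9.187 − 1.81)/0.00695556 = 1060 days (vs. the pure-advection estimate x/v = 1290 d).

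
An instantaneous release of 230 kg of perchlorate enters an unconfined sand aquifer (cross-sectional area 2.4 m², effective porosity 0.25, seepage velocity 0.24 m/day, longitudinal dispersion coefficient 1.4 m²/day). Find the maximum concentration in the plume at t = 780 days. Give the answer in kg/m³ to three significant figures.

3.27 kg/m³

The peak of an instantaneous 1D plume sits at x = vt; there the Gaussian factor is 1 and C_max = M/(n_e·A·√(4πDt)), where n_e·A is the pore area the mass is dissolved in.
√(4πDt) = √(4π × 1.4 × 780) = 117.1 m, so C_max = 230/(0.25 × 2.4 × 117.1) = 3.27 kg/m³.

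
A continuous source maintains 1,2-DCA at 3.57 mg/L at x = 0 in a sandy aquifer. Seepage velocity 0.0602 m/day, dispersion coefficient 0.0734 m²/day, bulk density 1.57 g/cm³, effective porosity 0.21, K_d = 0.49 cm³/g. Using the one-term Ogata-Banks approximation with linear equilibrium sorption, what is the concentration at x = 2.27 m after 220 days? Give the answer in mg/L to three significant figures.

Retardation factor R = 1 + ρ_b·K_d/n = 1 + 1.57 × 0.49/0.21 = 4.663.
Sorption retards both mechanisms: v_R = v/R = 0.01291 m/day, D_R = D/R = 0.01574 m²/day.
v_R·t = 0.01291 × 220 = 2.8402 m; 2√(D_R t) = 3.722 m; argument = (2.27 − 2.8402)/3.722 = -0.1532.
C = C₀ × ½·erfc(-0.1532) = 3.57 × 0.5858 = 2.09 mg/L.

2.09 mg/L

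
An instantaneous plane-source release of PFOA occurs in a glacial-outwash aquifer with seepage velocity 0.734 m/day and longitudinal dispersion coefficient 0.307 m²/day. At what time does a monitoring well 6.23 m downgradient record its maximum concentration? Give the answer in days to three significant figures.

For the 1D instantaneous-source solution, setting ∂C/∂t = 0 at fixed x gives v²t² + 2Dt − x² = 0, so t = (√(D² + v²x²) − D)/v².
√(D² + v²x²) = √(0.307² + 0.734² × 6.23²) = 4.583; v² = 0.538756.
t = (4.583 − 0.307)/0.538756 = 7.94 days (vs. the pure-advection estimate x/v = 8.49 d).

7.94 days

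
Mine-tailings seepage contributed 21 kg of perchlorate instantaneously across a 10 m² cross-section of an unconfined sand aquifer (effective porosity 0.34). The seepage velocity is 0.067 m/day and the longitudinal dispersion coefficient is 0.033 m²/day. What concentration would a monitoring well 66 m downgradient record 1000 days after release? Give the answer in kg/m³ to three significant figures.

For an instantaneous plane source, C(x,t) = M/(n_e·A·√(4πDt)) · exp(−(x−vt)²/(4Dt)), with n_e·A the pore (flow) area.
Plume center vt = 0.067 × 1000 = 67 m, so the well at 66 m is 1 m upgradient of the peak.
√(4πDt) = 20.36 m, giving peak height M/(n_e·A·√(4πDt)) = 21/(0.34 × 10 × 20.36) = 0.3034 kg/m³.
(x−vt)²/(4Dt) = (-1)²/(4 × 0.033 × 1000) = 0.007576; exp(−0.007576) = 0.9925.
C = 0.3034 × 0.9925 = 0.301 kg/m³.

0.301 kg/m³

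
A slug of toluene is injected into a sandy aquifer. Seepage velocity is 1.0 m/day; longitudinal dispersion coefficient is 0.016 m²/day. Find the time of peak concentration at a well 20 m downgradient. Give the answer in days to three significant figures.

For the 1D instantaneous-source solution, setting ∂C/∂t = 0 at fixed x gives v²t² + 2Dt − x² = 0, so t = (√(D² + v²x²) − D)/v².
√(D² + v²x²) = √(0.016² + 1.0² × 20²) = 20.00; v² = 1.
t = (20.00 − 0.016)/1 = 20.0 days (vs. the pure-advection estimate x/v = 20.0 d).

20.0 days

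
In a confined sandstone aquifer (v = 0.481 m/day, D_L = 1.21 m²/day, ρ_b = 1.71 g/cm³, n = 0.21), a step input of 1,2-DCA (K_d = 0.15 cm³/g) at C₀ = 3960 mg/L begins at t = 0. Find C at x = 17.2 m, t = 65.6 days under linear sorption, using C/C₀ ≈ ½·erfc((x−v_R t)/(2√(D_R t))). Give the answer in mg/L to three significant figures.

Retardation factor R = 1 + ρ_b·K_d/n = 1 + 1.71 × 0.15/0.21 = 2.221.
Sorption retards both mechanisms: v_R = v/R = 0.2166 m/day, D_R = D/R = 0.5448 m²/day.
v_R·t = 0.2166 × 65.6 = 14.20896 m; 2√(D_R t) = 11.96 m; argument = (17.2 − 14.20896)/11.96 = 0.2501.
C = C₀ × ½·erfc(0.2501) = 3960 × 0.3618 = 1430 mg/L.

1430 mg/L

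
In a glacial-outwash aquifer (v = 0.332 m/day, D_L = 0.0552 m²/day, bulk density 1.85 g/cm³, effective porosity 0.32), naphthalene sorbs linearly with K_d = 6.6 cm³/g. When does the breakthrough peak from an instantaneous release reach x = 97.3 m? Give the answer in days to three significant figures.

Retardation factor R = 1 + ρ_b·K_d/n = 1 + 1.85 × 6.6/0.32 = 39.16.
Sorption retards both mechanisms: v_R = v/R = 0.008478 m/day, D_R = D/R = 0.001410 m²/day.
Peak time from v_R²t² + 2D_R t − x² = 0: t = (√(D_R² + v_R²x²) − D_R)/v_R².
√(D_R² + v_R²x²) = √(0.001410² + 0.008478² × 97.3²) = 0.8249; v_R² = 7.188e-05.
t = (0.8249 − 0.001410)/7.188e-05 = 11500 days.

11500 days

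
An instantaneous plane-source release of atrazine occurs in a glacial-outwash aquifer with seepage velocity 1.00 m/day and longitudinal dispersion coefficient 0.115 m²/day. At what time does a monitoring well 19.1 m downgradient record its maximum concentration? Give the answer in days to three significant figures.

For the 1D instantaneous-source solution, setting ∂C/∂t = 0 at fixed x gives v²t² + 2Dt − x² = 0, so t = (√(D² + v²x²) − D)/v².
√(D² + v²x²) = √(0.115² + 1.00² × 19.1²) = 19.10; v² = 1.
t = (19.10 − 0.115)/1 = 19.0 days (vs. the pure-advection estimate x/v = 19.1 d).

19.0 days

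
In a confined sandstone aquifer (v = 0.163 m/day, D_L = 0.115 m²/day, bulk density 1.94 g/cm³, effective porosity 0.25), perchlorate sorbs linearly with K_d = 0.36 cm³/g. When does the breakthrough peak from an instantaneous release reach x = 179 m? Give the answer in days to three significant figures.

4150 days

Retardation factor R = 1 + ρ_b·K_d/n = 1 + 1.94 × 0.36/0.25 = 3.794.
Sorption retards both mechanisms: v_R = v/R = 0.04296 m/day, D_R = D/R = 0.03031 m²/day.
Peak time from v_R²t² + 2D_R t − x² = 0: t = (√(D_R² + v_R²x²) − D_R)/v_R².
√(D_R² + v_R²x²) = √(0.03031² + 0.04296² × 179²) = 7.690; v_R² = 0.001846.
t = (7.690 − 0.03031)/0.001846 = 4150 days.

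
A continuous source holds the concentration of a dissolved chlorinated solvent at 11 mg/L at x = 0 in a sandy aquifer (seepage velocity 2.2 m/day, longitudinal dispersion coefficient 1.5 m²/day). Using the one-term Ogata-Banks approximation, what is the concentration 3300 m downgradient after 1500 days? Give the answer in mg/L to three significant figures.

5.50 mg/L

For a continuous step input, C/C₀ ≈ ½·erfc((x−vt)/(2√(Dt))).
vt = 2.2 × 1500 = 3300 m and 2√(Dt) = 2√(1.5 × 1500) = 94.87 m.
Argument (x−vt)/(2√(Dt)) = (3300 − 3300)/94.87 = 0; ½·erfc(0) = 0.5000.
C = 11 × 0.5000 = 5.50 mg/L.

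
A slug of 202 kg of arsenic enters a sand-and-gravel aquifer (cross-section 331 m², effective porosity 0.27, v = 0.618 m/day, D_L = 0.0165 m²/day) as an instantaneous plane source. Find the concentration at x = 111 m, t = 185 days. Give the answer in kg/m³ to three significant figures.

For an instantaneous plane source, C(x,t) = M/(n_e·A·√(4πDt)) · exp(−(x−vt)²/(4Dt)), with n_e·A the pore (flow) area.
Plume center vt = 0.618 × 185 = 114.33 m, so the well at 111 m is 3.33 m upgradient of the peak.
√(4πDt) = 6.193 m, giving peak height M/(n_e·A·√(4πDt)) = 202/(0.27 × 331 × 6.193) = 0.3650 kg/m³.
(x−vt)²/(4Dt) = (-3.33)²/(4 × 0.0165 × 185) = 0.9082; exp(−0.9082) = 0.4032.
C = 0.3650 × 0.4032 = 0.147 kg/m³.

0.147 kg/m³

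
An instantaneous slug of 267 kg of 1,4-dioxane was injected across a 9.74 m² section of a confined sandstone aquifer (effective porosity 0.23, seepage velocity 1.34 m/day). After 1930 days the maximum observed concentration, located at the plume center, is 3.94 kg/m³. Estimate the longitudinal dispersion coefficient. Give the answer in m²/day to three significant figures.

At the plume center C_max = M/(n_e·A·√(4πDt)), so D = M²/(4πt·(n_e·A·C_max)²).
n_e·A·C_max = 0.23 × 9.74 × 3.94 = 8.826 kg/m.
D = 267²/(4π × 1930 × 8.826²) = 0.0377 m²/day.

0.0377 m²/day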